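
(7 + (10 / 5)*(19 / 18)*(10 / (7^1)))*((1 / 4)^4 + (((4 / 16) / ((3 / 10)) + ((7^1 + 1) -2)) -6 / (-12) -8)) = -321179 / 48384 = -6.64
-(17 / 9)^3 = -4913 / 729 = -6.74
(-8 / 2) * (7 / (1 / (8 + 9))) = -476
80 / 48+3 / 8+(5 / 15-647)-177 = -6573 / 8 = -821.62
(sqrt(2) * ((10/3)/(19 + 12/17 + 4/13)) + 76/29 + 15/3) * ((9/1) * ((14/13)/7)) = 1020 * sqrt(2)/4423 + 306/29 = 10.88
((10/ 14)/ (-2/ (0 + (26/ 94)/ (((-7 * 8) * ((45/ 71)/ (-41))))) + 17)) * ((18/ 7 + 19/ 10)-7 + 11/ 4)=0.01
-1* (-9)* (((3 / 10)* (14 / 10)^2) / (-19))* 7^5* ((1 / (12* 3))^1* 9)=-22235661 / 19000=-1170.30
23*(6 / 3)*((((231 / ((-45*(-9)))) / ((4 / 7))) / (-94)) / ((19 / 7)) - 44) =-976100059 / 482220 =-2024.18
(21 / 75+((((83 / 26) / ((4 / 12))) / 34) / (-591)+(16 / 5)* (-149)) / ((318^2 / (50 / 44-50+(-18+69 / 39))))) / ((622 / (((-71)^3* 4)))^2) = 3155636704862979600668593 / 1014888438151559400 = 3109343.44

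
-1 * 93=-93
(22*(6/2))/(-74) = -33/37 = -0.89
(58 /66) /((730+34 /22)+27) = 29 /25032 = 0.00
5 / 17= 0.29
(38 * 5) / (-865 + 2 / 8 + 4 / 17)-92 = -5421324 / 58787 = -92.22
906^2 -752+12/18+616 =2462102/3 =820700.67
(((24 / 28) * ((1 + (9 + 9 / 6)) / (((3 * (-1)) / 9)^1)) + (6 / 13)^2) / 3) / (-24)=3859 / 9464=0.41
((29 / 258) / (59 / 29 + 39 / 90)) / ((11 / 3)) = 12615 / 1015531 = 0.01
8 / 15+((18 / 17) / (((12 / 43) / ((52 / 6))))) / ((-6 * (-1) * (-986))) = 265397 / 502860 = 0.53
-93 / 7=-13.29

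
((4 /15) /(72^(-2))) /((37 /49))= 338688 /185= 1830.75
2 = 2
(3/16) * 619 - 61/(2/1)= 1369/16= 85.56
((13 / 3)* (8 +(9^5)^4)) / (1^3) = 158049650967740074517 / 3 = 52683216989246691505.67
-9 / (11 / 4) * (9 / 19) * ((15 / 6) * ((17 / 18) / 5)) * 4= -612 / 209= -2.93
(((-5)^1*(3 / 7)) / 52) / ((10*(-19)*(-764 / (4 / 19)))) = -3 / 50196328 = -0.00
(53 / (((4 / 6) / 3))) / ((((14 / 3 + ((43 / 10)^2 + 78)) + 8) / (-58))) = -4149900 / 32747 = -126.73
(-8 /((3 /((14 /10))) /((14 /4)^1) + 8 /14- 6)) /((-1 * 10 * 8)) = -49 /2360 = -0.02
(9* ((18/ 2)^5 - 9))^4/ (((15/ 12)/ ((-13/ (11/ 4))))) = -3316261458932353990656000/ 11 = -301478314448395817332363.60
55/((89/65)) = 3575/89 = 40.17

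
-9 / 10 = -0.90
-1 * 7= -7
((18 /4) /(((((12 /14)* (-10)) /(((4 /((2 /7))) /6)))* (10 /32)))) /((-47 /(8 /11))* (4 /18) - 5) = 3528 /17425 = 0.20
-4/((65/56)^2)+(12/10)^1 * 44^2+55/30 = 58864331/25350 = 2322.06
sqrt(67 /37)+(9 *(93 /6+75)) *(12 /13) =sqrt(2479) /37+9774 /13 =753.19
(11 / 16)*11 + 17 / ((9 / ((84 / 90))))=20143 / 2160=9.33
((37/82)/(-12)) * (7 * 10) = -1295/492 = -2.63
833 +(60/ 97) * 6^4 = 158561/ 97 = 1634.65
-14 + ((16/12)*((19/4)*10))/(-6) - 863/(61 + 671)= -56513/2196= -25.73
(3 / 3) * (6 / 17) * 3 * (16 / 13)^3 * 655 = 48291840 / 37349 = 1292.99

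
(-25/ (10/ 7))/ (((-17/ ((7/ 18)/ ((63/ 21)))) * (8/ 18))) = 245/ 816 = 0.30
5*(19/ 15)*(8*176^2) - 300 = 4707452/ 3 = 1569150.67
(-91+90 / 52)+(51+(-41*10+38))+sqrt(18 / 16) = -10667 / 26+3*sqrt(2) / 4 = -409.21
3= 3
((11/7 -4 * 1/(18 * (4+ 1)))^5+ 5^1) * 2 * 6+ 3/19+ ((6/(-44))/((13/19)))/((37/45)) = 33160020279677100907/207851360898431250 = 159.54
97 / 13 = 7.46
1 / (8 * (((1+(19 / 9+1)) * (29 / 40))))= 45 / 1073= 0.04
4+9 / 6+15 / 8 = 59 / 8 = 7.38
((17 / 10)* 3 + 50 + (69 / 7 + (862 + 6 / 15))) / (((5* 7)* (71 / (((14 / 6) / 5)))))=12983 / 74550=0.17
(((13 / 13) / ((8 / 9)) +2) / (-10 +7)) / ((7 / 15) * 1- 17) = 125 / 1984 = 0.06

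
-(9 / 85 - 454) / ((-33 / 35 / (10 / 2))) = -1350335 / 561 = -2407.01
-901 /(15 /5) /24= -901 /72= -12.51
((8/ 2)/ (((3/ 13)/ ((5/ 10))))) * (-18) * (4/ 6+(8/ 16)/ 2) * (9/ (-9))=143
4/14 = 2/7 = 0.29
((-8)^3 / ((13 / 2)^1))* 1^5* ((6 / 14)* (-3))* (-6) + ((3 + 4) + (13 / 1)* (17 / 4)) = -198525 / 364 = -545.40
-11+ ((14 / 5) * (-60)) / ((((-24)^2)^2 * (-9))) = -1368569 / 124416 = -11.00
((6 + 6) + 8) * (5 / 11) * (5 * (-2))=-1000 / 11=-90.91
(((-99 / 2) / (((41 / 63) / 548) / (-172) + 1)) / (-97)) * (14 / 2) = 2057561352 / 575994439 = 3.57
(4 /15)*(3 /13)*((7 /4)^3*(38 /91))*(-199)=-185269 /6760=-27.41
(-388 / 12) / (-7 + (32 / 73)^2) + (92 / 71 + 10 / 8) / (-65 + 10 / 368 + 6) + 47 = 1445195172382 / 27950103459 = 51.71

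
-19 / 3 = -6.33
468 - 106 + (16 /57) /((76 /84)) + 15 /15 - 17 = 125018 /361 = 346.31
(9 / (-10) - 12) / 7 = -129 / 70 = -1.84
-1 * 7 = -7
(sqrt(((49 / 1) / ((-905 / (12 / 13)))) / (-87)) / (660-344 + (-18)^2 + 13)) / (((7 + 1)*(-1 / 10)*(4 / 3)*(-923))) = 21*sqrt(341185) / 329021891224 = 0.00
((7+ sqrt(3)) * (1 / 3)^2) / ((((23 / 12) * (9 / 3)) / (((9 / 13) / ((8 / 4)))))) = 0.06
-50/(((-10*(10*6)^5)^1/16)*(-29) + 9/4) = -200/56376000009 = -0.00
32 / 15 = 2.13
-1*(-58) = 58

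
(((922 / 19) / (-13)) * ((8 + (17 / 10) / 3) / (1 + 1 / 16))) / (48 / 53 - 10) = 50234248 / 15179385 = 3.31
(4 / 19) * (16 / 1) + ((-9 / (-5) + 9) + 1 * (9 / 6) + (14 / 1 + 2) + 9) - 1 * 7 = 6397 / 190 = 33.67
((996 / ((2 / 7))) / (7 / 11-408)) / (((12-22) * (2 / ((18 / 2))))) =172557 / 44810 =3.85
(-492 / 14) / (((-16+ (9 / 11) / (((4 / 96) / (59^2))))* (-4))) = 1353 / 10524080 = 0.00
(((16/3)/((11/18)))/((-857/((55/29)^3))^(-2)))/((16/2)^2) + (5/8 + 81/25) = 5251823458910923/2435896375000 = 2156.01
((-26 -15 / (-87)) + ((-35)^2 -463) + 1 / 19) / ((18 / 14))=946540 / 1653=572.62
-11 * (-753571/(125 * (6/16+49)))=66314248/49375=1343.07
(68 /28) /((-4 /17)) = -289 /28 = -10.32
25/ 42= 0.60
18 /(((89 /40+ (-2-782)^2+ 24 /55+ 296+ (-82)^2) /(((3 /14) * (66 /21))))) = 29040 /1489265771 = 0.00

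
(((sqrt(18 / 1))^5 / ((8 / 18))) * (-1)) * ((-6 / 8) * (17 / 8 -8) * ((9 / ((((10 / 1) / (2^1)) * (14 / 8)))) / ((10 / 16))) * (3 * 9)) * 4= -299732724 * sqrt(2) / 175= -2422206.19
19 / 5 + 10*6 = 319 / 5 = 63.80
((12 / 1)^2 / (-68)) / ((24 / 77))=-231 / 34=-6.79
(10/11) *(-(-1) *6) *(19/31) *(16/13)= 18240/4433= 4.11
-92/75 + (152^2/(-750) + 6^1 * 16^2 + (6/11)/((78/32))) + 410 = 1914.19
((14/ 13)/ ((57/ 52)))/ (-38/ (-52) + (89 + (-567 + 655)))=1456/ 263397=0.01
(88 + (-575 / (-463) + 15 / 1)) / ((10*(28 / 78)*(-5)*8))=-235287 / 324100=-0.73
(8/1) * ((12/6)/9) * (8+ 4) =64/3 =21.33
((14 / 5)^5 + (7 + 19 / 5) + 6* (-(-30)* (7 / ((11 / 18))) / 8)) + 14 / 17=257974963 / 584375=441.45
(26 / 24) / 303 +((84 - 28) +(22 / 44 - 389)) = -1208957 / 3636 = -332.50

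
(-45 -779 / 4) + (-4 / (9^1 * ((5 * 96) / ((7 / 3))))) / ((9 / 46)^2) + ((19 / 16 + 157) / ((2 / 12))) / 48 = -923927377 / 4199040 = -220.03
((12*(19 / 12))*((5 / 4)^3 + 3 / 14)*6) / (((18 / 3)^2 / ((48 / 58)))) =18449 / 3248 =5.68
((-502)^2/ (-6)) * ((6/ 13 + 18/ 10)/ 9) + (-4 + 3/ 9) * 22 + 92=-6167468/ 585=-10542.68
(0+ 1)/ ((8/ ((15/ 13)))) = 15/ 104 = 0.14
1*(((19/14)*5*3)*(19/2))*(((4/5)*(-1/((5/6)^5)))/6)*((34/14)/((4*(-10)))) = 2982582/765625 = 3.90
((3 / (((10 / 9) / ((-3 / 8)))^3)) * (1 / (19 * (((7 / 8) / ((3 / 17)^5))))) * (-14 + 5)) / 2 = 129140163 / 24171645568000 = 0.00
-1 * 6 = -6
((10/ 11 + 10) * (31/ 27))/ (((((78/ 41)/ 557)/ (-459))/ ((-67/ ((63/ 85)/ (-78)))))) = -2741595552200/ 231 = -11868379013.85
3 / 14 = 0.21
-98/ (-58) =49/ 29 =1.69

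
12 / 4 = 3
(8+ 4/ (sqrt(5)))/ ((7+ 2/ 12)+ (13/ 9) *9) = 24 *sqrt(5)/ 605+ 48/ 121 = 0.49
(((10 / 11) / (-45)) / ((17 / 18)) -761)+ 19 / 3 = -423380 / 561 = -754.69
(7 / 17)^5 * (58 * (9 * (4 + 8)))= 105279048 / 1419857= 74.15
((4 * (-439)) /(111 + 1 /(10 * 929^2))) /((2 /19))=-143972499620 /957975511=-150.29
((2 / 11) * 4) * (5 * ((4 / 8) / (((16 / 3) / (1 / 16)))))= 15 / 704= 0.02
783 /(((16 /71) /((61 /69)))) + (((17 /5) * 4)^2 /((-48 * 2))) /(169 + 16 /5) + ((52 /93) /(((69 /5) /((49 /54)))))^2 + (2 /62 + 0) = 2117130033308707147 /689228917619760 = 3071.74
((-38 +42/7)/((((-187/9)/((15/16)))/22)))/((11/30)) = 16200/187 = 86.63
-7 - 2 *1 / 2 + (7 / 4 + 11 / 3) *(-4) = -89 / 3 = -29.67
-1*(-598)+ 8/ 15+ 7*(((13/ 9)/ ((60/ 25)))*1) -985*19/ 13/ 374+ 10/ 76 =14941008187/ 24942060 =599.03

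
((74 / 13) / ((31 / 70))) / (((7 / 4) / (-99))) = -293040 / 403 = -727.15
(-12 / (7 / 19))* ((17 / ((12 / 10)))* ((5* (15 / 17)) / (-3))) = 678.57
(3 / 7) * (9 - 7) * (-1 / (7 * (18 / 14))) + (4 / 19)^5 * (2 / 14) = -707018 / 7428297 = -0.10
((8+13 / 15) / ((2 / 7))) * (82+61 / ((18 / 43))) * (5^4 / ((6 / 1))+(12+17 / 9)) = 1621871825 / 1944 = 834296.21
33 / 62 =0.53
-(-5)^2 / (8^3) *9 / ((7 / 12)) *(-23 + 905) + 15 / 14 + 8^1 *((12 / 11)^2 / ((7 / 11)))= -3195417 / 4928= -648.42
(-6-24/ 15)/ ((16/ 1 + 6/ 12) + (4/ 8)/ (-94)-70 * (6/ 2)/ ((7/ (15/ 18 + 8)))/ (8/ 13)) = 14288/ 778565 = 0.02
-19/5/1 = -19/5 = -3.80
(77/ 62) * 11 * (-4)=-1694/ 31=-54.65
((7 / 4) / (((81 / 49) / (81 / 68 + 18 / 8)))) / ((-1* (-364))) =49 / 4896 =0.01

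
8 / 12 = 2 / 3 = 0.67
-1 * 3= -3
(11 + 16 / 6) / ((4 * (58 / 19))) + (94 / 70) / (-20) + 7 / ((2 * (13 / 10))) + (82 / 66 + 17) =127651207 / 5805800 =21.99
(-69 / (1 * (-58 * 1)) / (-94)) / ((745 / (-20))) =0.00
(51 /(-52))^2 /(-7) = -2601 /18928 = -0.14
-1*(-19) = 19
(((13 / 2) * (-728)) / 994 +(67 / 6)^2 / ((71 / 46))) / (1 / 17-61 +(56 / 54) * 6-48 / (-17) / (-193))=-318791803 / 229504376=-1.39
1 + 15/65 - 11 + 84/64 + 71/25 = -29207/5200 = -5.62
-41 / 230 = -0.18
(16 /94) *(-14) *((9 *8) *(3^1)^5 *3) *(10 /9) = -6531840 /47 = -138975.32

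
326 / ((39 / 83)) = 27058 / 39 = 693.79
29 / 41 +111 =4580 / 41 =111.71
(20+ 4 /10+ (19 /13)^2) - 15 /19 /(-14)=5078113 /224770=22.59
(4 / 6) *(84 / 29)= 56 / 29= 1.93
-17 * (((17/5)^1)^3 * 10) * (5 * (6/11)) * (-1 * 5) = 91113.82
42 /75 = 14 /25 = 0.56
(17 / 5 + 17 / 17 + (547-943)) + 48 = -1718 / 5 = -343.60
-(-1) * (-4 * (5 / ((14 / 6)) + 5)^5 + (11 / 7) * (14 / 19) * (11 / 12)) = -74372.71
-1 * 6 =-6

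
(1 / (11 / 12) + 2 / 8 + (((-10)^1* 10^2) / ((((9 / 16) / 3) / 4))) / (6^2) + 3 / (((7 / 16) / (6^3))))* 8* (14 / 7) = 29601340 / 2079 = 14238.26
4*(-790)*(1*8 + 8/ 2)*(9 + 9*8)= -3071520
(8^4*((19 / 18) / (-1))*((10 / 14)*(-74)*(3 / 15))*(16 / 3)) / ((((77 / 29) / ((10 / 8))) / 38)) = 4360881.98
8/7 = 1.14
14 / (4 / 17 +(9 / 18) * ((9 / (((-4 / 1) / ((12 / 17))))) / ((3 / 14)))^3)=-34391 / 499516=-0.07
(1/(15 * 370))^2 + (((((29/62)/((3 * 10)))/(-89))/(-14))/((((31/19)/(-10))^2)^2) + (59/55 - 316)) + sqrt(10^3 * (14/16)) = -1903097716544861299697/6043314100461907500 + 5 * sqrt(35) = -285.33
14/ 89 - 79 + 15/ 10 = -13767/ 178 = -77.34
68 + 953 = 1021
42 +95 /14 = 683 /14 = 48.79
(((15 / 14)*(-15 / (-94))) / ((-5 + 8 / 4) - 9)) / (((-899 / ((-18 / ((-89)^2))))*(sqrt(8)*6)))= -225*sqrt(2) / 149939333824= -0.00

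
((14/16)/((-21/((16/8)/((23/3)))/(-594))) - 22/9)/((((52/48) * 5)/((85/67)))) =0.94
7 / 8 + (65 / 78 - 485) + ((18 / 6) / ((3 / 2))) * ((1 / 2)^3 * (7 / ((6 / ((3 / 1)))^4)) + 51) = -73187 / 192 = -381.18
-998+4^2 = -982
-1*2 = -2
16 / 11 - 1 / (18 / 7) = 211 / 198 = 1.07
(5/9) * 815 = 4075/9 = 452.78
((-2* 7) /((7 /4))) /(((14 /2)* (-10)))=4 /35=0.11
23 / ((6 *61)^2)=23 / 133956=0.00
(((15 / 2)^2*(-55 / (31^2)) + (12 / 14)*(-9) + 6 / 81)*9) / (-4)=7889611 / 322896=24.43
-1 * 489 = -489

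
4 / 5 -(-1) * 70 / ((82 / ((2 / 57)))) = 9698 / 11685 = 0.83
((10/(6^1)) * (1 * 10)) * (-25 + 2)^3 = -608350/3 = -202783.33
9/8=1.12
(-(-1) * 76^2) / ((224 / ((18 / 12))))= 1083 / 28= 38.68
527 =527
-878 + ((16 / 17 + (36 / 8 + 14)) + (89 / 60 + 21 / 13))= -11343401 / 13260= -855.46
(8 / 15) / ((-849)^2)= 0.00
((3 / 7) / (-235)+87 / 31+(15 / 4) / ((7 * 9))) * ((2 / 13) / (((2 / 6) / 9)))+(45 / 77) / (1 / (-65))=-380508039 / 14584570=-26.09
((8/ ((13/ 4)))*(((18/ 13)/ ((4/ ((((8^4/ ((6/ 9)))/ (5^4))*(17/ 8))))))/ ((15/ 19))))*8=180.37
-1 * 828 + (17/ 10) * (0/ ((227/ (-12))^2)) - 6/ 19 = -15738/ 19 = -828.32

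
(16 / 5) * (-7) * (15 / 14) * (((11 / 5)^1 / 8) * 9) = -297 / 5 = -59.40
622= 622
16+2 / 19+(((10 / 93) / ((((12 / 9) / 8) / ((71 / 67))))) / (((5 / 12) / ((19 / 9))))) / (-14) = 13141754 / 828723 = 15.86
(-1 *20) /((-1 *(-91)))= -0.22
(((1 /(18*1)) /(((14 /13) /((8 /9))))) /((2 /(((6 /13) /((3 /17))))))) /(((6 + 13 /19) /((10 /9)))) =6460 /648081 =0.01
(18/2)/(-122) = -9/122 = -0.07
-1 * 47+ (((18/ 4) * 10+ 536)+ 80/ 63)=33722/ 63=535.27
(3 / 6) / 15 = 1 / 30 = 0.03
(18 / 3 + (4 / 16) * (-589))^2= 319225 / 16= 19951.56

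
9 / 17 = 0.53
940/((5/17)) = 3196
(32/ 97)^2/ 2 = 512/ 9409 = 0.05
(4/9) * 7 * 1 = 28/9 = 3.11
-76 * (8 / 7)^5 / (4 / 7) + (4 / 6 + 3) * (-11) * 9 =-1494155 / 2401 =-622.31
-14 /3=-4.67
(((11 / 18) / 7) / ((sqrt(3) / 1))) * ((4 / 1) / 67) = 22 * sqrt(3) / 12663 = 0.00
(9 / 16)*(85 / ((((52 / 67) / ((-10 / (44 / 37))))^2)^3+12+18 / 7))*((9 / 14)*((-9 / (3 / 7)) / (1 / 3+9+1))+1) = -368971025037856242563377265625 / 366936613898986609612202425664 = -1.01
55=55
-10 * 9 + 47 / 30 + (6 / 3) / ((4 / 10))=-2503 / 30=-83.43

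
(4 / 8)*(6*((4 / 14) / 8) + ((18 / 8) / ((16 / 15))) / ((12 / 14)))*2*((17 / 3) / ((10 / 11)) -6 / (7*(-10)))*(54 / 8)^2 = 772939017 / 1003520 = 770.23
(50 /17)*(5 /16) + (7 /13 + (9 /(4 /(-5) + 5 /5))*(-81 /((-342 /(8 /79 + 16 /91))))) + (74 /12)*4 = 29.08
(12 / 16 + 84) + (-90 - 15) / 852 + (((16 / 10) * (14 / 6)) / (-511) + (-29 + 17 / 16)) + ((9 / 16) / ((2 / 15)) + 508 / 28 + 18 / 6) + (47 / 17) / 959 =3327742714087 / 40559255520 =82.05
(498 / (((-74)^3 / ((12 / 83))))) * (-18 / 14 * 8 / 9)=72 / 354571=0.00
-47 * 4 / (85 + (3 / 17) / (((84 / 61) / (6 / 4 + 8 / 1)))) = -178976 / 82079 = -2.18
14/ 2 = 7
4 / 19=0.21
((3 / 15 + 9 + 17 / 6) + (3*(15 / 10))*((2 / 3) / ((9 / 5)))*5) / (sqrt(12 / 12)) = 611 / 30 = 20.37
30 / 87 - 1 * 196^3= -218356534 / 29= -7529535.66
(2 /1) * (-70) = -140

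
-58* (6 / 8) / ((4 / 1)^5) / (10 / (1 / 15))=-29 / 102400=-0.00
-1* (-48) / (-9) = -16 / 3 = -5.33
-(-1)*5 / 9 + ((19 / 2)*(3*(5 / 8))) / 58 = 7205 / 8352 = 0.86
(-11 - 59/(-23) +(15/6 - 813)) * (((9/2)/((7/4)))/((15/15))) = -2105.83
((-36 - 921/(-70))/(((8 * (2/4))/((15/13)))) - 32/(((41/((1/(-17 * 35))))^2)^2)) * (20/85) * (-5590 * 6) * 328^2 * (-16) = -64120164940520296788350976/716332232552125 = -89511768459.83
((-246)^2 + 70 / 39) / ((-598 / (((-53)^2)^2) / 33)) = -102426862523227 / 3887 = -26351135200.21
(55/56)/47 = 55/2632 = 0.02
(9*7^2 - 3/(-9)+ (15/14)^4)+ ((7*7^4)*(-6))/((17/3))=-33998267245/1959216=-17353.00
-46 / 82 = -23 / 41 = -0.56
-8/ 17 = -0.47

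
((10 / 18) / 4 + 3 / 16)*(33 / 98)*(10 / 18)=2585 / 42336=0.06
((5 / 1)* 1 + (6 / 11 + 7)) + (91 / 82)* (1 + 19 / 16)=216091 / 14432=14.97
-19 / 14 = -1.36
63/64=0.98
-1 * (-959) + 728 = 1687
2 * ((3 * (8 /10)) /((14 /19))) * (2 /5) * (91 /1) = 5928 /25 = 237.12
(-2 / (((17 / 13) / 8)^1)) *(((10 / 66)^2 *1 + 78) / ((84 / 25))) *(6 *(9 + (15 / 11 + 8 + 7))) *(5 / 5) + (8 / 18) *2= -43236.58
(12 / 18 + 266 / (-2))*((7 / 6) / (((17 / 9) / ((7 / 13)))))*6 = -58359 / 221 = -264.07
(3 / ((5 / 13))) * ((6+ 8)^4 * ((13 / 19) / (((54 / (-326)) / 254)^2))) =11128624515351616 / 23085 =482071670580.53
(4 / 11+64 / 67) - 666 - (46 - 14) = -513454 / 737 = -696.68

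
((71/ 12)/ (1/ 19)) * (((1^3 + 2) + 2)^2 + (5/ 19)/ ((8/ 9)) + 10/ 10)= 283787/ 96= 2956.11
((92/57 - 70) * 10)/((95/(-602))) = 4693192/1083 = 4333.51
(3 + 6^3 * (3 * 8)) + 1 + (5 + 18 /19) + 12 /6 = 98723 /19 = 5195.95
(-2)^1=-2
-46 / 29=-1.59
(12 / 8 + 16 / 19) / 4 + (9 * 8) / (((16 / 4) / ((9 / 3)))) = 8297 / 152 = 54.59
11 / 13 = 0.85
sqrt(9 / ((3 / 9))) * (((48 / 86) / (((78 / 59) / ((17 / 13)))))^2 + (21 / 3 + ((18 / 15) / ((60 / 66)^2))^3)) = 25660499726365449 * sqrt(3) / 825145140625000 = 53.86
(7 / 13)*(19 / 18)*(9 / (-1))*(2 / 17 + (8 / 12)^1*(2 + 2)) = -14.24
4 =4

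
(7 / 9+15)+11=241 / 9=26.78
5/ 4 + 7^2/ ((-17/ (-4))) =869/ 68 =12.78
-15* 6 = -90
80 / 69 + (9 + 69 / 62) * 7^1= 307801 / 4278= 71.95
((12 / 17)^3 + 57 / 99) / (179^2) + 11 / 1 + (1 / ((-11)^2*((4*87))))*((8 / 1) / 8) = 72914215247233 / 6628533268764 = 11.00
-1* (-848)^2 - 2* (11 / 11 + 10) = -719126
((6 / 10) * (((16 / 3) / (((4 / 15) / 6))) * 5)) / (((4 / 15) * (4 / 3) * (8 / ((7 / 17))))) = 14175 / 272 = 52.11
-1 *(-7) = 7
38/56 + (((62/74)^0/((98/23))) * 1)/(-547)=72705/107212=0.68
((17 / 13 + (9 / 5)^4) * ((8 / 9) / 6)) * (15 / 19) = 383672 / 277875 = 1.38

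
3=3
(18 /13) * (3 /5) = 54 /65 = 0.83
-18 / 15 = -6 / 5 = -1.20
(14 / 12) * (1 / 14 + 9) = 127 / 12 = 10.58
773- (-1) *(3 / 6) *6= 776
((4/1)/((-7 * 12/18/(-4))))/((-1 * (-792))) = 1/231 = 0.00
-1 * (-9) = 9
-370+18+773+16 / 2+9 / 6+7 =875 / 2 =437.50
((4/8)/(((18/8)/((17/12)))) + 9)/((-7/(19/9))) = -9557/3402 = -2.81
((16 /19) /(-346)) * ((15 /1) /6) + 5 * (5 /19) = 4305 /3287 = 1.31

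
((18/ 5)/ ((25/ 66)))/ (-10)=-594/ 625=-0.95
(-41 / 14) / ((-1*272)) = 41 / 3808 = 0.01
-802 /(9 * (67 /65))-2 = -53336 /603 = -88.45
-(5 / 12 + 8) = -101 / 12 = -8.42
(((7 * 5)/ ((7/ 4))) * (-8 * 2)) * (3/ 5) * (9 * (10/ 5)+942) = -184320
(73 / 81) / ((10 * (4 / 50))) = 1.13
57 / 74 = 0.77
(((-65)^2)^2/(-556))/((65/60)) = -4119375/139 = -29635.79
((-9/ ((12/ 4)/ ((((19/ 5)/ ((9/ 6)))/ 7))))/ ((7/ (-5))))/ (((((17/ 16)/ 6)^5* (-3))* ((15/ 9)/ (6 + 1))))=-309841625088/ 49694995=-6234.87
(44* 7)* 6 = 1848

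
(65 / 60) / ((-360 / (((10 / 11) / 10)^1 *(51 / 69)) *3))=-221 / 3278880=-0.00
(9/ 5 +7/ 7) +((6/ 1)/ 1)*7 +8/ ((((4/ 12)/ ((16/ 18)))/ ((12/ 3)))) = 1952/ 15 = 130.13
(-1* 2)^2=4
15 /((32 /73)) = 1095 /32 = 34.22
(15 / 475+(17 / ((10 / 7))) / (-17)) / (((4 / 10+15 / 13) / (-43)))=70993 / 3838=18.50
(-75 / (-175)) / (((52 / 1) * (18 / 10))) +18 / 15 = 6577 / 5460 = 1.20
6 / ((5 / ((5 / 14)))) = 3 / 7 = 0.43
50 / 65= 10 / 13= 0.77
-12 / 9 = -4 / 3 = -1.33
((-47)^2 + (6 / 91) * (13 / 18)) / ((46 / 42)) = 46390 / 23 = 2016.96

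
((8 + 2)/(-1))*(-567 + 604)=-370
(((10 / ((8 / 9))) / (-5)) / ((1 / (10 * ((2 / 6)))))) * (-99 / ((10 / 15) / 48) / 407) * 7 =919.46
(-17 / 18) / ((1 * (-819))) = 0.00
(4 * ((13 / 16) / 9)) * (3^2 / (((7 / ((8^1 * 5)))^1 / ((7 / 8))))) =16.25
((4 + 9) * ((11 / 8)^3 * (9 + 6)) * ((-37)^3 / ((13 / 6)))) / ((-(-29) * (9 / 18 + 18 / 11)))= -33372475785 / 174464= -191285.74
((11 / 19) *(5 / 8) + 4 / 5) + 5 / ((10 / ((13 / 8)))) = 3001 / 1520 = 1.97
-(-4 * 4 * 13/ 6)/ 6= 52/ 9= 5.78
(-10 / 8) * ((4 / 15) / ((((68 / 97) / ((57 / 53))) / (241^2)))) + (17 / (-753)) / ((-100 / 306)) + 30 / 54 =-6045142270919 / 203535900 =-29700.62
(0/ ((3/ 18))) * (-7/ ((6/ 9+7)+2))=0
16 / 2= 8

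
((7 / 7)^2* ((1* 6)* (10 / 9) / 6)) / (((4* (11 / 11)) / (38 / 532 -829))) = -58025 / 252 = -230.26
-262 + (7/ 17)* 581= -387/ 17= -22.76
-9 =-9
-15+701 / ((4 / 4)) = 686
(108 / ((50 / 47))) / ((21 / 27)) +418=95992 / 175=548.53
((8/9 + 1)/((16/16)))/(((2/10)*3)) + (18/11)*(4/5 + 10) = 30919/1485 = 20.82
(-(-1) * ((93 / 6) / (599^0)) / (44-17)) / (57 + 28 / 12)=31 / 3204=0.01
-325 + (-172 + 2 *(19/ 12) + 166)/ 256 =-499217/ 1536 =-325.01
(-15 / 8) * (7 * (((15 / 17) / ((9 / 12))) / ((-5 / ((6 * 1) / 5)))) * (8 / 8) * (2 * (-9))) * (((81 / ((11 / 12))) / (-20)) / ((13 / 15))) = 826686 / 2431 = 340.06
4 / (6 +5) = 4 / 11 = 0.36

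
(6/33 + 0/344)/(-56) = -1/308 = -0.00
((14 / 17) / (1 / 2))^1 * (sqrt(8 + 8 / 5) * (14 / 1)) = 71.45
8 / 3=2.67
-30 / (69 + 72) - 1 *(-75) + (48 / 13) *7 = 61487 / 611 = 100.63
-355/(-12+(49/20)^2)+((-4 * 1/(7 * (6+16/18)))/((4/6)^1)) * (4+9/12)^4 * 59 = -490147261847/133269248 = -3677.87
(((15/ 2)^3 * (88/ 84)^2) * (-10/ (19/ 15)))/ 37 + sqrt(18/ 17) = -3403125/ 34447 + 3 * sqrt(34)/ 17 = -97.76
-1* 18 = -18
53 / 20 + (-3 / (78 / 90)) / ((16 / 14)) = -197 / 520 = -0.38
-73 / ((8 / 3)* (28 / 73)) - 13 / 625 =-9994787 / 140000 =-71.39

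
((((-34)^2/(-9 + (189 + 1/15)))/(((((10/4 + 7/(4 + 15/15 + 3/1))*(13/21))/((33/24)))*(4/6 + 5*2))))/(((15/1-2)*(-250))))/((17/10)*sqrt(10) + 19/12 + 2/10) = 7143213/845298423580-3404709*sqrt(10)/422649211790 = -0.00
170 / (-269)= -170 / 269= -0.63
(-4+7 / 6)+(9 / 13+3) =67 / 78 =0.86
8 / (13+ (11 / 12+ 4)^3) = 13824 / 227843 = 0.06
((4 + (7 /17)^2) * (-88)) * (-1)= 106040 /289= 366.92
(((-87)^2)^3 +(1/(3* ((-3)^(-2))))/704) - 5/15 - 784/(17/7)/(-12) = 15568915121981209/35904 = 433626201035.57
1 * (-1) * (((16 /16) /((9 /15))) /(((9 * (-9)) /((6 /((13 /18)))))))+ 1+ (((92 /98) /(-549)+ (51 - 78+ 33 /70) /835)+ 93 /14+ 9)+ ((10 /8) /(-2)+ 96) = 1310020552573 /11680414200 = 112.16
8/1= 8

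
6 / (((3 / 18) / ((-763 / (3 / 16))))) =-146496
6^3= 216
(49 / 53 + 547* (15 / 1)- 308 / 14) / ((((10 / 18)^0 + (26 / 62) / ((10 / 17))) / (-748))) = -3573801.17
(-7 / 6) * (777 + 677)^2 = -7399406 / 3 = -2466468.67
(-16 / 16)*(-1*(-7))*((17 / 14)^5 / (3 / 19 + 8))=-26977283 / 11908960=-2.27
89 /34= 2.62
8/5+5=33/5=6.60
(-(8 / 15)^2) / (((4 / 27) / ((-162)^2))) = -1259712 / 25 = -50388.48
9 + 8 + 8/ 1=25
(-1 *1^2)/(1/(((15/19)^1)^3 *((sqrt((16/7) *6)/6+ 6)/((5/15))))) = -60750/6859 - 6750 *sqrt(42)/48013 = -9.77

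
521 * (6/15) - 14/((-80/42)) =863/4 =215.75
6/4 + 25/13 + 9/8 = 473/104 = 4.55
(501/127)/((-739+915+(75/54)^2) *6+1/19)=514026/139113895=0.00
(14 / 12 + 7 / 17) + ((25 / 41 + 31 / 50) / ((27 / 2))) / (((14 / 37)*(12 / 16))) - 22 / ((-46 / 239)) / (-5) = -9526532807 / 454478850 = -20.96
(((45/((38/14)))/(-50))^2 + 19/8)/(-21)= -179413/1516200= -0.12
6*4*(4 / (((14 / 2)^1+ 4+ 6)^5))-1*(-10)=14198666 / 1419857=10.00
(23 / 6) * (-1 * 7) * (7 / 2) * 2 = -1127 / 6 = -187.83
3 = 3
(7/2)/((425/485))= 679/170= 3.99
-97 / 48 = -2.02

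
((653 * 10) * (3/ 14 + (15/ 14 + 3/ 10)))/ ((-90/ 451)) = -10896611/ 210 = -51888.62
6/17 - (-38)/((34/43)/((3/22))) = 2583/374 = 6.91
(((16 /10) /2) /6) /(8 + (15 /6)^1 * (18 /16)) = 32 /2595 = 0.01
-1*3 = -3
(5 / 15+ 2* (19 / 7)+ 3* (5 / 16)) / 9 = 2251 / 3024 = 0.74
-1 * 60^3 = -216000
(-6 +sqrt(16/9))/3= -14/9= -1.56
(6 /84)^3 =1 /2744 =0.00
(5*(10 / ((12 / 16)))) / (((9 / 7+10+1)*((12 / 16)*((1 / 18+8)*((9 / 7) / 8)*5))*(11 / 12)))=50176 / 41151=1.22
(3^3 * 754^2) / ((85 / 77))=1181944764 / 85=13905232.52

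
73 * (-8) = -584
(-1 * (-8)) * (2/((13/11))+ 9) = 1112/13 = 85.54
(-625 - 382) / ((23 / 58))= -58406 / 23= -2539.39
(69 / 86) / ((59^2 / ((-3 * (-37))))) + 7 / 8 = 1078417 / 1197464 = 0.90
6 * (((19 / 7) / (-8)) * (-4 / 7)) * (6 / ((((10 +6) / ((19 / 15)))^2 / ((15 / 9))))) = 6859 / 94080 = 0.07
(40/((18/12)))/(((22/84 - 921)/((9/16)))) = -0.02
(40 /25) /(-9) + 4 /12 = 7 /45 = 0.16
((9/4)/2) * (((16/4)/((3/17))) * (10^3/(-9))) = -8500/3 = -2833.33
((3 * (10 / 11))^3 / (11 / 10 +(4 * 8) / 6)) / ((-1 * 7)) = -810000 / 1798181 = -0.45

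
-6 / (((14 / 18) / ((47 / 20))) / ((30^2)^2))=-102789000 / 7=-14684142.86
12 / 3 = 4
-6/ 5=-1.20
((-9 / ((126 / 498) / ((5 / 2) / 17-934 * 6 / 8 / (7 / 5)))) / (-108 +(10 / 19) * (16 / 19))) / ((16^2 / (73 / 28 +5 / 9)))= -1421487417275 / 695519440896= -2.04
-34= -34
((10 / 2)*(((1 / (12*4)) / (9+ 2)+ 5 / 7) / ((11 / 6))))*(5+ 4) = 119115 / 6776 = 17.58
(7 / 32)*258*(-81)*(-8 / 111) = 24381 / 74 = 329.47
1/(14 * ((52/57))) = 57/728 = 0.08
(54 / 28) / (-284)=-27 / 3976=-0.01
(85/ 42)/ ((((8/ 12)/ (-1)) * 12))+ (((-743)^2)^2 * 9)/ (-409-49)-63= -460794249649249/ 76944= -5988696320.04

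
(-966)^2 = 933156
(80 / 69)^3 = 512000 / 328509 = 1.56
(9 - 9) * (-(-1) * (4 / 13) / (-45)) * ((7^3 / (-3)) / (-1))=0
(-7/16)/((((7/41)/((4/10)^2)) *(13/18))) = -369/650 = -0.57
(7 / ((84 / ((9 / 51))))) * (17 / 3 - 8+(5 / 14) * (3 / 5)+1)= -47 / 2856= -0.02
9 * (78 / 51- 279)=-42453 / 17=-2497.24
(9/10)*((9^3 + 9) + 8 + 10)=3402/5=680.40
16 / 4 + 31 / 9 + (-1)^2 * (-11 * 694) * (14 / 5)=-21367.76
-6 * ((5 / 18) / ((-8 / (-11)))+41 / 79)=-10249 / 1896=-5.41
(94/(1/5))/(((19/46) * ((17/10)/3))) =648600/323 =2008.05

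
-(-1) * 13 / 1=13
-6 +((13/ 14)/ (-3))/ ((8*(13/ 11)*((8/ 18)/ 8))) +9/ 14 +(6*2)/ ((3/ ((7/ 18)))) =-2213/ 504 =-4.39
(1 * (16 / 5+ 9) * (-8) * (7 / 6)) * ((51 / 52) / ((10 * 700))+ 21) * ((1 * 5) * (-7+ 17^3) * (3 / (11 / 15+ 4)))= -3431406849849 / 92300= -37176672.26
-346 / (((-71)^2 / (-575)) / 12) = 473.60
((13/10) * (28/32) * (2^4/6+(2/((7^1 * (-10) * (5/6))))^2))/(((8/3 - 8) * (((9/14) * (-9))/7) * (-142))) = -5576207/1150200000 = -0.00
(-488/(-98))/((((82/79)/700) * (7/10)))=9638000/2009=4797.41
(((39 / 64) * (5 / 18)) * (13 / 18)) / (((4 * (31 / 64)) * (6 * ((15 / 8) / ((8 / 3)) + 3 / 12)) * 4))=0.00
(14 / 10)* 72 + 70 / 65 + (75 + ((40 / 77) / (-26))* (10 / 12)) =2655557 / 15015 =176.86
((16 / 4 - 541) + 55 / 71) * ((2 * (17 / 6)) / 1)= -647224 / 213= -3038.61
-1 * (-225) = 225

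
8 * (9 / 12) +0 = 6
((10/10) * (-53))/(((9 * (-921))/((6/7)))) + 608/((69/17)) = 149.80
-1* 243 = -243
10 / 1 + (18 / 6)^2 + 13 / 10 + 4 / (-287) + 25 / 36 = 1083853 / 51660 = 20.98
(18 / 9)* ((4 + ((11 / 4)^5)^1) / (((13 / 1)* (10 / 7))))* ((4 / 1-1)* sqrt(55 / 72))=1156029* sqrt(110) / 266240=45.54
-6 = -6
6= 6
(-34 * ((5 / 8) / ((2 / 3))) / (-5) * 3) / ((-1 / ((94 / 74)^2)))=-337977 / 10952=-30.86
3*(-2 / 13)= -6 / 13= -0.46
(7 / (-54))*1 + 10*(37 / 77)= 19441 / 4158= 4.68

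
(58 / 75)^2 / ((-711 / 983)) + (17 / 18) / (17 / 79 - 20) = -3644629979 / 4167348750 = -0.87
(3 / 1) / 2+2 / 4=2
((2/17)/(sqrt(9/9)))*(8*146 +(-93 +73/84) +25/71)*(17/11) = 195.68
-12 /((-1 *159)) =4 /53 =0.08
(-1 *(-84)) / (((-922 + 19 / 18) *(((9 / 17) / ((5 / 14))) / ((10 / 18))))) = -1700 / 49731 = -0.03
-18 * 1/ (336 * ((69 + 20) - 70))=-3/ 1064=-0.00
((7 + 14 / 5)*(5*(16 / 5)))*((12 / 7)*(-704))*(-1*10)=1892352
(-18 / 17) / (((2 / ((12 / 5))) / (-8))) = 864 / 85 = 10.16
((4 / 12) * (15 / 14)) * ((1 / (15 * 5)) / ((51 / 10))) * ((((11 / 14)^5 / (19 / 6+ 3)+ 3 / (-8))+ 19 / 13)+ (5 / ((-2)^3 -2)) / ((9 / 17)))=221943395 / 1246772571408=0.00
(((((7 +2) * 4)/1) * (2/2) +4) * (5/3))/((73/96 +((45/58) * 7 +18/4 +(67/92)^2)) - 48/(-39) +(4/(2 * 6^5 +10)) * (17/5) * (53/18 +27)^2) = 1340744981472000/266195635171861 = 5.04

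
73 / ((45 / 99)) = 803 / 5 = 160.60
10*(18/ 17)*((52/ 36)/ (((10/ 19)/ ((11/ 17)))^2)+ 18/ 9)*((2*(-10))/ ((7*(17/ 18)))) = -78339816/ 584647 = -134.00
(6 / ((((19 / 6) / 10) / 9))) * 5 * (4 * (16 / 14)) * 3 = 1555200 / 133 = 11693.23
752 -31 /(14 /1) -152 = 8369 /14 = 597.79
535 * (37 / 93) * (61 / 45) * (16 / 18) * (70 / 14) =9659960 / 7533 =1282.35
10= 10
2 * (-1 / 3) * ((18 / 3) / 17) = -4 / 17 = -0.24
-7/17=-0.41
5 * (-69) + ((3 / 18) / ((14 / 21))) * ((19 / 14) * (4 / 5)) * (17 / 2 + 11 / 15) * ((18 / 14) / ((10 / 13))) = -16699743 / 49000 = -340.81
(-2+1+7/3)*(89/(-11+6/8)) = -11.58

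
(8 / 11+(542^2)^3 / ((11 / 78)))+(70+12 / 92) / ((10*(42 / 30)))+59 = 57883330072111840691 / 322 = 179761894633887704.01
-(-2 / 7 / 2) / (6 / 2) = 1 / 21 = 0.05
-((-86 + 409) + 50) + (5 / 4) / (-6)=-8957 / 24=-373.21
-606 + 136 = -470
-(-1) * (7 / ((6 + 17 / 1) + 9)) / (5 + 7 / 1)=7 / 384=0.02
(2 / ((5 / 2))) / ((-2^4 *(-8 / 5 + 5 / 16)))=4 / 103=0.04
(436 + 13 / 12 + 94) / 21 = 6373 / 252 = 25.29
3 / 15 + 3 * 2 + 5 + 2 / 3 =178 / 15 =11.87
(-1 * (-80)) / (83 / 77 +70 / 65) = 80080 / 2157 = 37.13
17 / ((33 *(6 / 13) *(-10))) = -221 / 1980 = -0.11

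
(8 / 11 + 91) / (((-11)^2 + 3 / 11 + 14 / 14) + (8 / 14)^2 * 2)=0.75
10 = 10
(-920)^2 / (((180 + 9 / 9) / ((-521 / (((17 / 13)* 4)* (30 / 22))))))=-3152966960 / 9231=-341562.88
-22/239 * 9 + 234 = 55728/239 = 233.17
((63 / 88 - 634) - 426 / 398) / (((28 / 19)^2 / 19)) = -76195362085 / 13729408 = -5549.79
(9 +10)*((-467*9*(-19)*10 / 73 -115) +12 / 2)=15021647 / 73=205775.99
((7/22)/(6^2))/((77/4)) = 1/2178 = 0.00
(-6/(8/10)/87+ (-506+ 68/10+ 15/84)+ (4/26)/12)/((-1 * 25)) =19.96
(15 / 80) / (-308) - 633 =-3119427 / 4928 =-633.00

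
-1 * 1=-1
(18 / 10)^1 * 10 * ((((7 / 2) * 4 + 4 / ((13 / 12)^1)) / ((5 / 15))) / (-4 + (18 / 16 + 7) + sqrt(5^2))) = 99360 / 949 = 104.70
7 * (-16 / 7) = -16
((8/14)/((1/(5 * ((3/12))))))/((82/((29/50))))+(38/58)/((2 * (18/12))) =111583/499380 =0.22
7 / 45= 0.16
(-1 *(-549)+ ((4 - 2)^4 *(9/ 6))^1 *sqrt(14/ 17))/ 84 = 2 *sqrt(238)/ 119+ 183/ 28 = 6.79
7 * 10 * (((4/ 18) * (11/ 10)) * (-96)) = -4928/ 3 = -1642.67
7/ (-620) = -7/ 620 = -0.01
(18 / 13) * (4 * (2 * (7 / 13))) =1008 / 169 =5.96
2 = 2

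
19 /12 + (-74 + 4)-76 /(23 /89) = -100051 /276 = -362.50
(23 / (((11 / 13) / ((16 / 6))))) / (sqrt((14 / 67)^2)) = 80132 / 231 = 346.89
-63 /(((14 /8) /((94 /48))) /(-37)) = 5217 /2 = 2608.50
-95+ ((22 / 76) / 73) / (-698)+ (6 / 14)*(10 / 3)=-1268245137 / 13553764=-93.57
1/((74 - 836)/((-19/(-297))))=-19/226314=-0.00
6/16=3/8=0.38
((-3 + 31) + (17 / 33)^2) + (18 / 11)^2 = 33697 / 1089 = 30.94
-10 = -10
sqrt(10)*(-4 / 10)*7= -14*sqrt(10) / 5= -8.85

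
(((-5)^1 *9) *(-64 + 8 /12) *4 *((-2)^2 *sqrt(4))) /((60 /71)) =107920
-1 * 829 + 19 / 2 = -1639 / 2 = -819.50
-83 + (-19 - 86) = -188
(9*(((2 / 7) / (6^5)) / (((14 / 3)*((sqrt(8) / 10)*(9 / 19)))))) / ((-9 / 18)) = -0.00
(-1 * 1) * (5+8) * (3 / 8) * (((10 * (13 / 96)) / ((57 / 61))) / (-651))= 51545 / 4749696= 0.01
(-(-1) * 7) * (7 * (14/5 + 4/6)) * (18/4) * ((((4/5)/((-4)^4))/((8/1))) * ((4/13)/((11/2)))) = 147/8800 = 0.02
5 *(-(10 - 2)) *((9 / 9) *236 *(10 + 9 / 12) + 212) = -109960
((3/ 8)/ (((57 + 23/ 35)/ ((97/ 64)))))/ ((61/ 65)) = 662025/ 63026176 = 0.01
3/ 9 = 1/ 3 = 0.33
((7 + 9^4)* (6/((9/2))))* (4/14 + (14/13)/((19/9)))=36150272/5187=6969.40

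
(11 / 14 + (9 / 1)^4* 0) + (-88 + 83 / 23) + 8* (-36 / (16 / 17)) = -125453 / 322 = -389.61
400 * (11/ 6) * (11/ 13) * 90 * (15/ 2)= 5445000/ 13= 418846.15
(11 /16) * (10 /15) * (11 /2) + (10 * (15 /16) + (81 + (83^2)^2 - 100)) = 47458313.90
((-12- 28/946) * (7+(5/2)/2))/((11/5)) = -42675/946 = -45.11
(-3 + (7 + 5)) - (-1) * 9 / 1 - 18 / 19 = 324 / 19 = 17.05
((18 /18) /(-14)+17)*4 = 474 /7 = 67.71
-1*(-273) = 273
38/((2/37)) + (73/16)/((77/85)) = 708.04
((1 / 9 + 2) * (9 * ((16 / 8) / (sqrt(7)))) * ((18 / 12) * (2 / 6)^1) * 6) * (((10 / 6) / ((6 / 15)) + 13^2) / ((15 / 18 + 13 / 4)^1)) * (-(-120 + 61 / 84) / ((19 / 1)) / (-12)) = -10409741 * sqrt(7) / 28812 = -955.91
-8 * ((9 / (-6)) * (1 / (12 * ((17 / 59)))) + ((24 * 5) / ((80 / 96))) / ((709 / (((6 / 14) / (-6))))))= 302609 / 84371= 3.59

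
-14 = -14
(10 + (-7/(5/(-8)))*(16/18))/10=449/225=2.00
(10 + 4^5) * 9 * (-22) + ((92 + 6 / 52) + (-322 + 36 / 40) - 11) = -13323179 / 65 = -204971.98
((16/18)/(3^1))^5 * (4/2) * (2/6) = 65536/43046721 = 0.00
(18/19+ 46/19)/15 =64/285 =0.22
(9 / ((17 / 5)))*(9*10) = 4050 / 17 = 238.24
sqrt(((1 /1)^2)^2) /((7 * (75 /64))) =64 /525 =0.12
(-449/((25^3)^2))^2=201601/59604644775390625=0.00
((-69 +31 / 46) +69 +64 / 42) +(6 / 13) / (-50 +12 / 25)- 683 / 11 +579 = 44386688413 / 85507422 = 519.10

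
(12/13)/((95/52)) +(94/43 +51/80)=217571/65360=3.33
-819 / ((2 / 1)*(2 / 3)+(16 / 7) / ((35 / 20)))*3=-361179 / 388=-930.87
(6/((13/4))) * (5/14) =60/91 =0.66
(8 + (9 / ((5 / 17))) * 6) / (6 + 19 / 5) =958 / 49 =19.55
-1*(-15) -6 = 9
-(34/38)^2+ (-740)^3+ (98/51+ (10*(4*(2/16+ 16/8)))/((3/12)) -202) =-7460576502643/18411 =-405223860.88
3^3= 27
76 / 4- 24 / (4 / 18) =-89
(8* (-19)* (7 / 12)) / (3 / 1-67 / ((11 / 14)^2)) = 32186 / 38307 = 0.84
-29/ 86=-0.34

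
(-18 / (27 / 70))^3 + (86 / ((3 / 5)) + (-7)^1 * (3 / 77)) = -30141511 / 297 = -101486.57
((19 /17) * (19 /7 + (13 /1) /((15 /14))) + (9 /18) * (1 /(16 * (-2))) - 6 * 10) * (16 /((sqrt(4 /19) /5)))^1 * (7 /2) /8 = -4960441 * sqrt(19) /6528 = -3312.20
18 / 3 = 6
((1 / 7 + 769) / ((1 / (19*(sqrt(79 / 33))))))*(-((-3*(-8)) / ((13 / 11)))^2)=-216049152*sqrt(2607) / 1183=-9324774.48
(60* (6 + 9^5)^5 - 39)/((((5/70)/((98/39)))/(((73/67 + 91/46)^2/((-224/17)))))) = -1069747875516322067770389488986803775/987867296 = -1082886213409297910162206000.00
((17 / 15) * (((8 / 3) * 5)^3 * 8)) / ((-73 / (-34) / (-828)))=-5445222400 / 657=-8288009.74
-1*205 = -205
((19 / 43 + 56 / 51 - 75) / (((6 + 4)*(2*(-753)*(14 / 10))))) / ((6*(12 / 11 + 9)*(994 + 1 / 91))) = 311311 / 5377354729020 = 0.00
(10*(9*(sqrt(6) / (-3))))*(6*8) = -3527.27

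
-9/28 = -0.32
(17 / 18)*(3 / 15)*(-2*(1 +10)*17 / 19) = -3179 / 855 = -3.72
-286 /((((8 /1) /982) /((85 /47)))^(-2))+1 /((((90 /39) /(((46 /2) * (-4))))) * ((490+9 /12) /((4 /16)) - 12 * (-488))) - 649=-26517055381504823 /40857642447825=-649.01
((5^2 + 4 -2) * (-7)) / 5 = -189 / 5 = -37.80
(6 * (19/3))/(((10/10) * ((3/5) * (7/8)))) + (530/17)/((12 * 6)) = 311935/4284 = 72.81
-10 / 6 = -5 / 3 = -1.67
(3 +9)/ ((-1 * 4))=-3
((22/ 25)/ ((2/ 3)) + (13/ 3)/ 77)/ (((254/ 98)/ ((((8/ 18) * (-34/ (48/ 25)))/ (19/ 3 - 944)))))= 472906/ 106103547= 0.00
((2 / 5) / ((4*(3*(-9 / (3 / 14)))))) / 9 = -1 / 11340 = -0.00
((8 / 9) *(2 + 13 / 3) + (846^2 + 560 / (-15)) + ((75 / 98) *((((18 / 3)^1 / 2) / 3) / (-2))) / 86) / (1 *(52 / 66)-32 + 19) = -58604.42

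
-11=-11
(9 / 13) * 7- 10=-67 / 13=-5.15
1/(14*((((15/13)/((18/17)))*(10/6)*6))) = 39/5950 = 0.01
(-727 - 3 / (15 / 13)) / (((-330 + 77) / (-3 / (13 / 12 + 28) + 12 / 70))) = 3042432 / 15451975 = 0.20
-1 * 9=-9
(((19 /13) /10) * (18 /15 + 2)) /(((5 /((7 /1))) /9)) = 9576 /1625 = 5.89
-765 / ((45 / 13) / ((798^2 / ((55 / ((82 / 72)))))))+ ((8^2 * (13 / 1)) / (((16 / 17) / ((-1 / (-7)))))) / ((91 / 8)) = -7853691501 / 2695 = -2914171.24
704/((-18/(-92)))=3598.22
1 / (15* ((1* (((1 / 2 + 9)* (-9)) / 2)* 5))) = -4 / 12825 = -0.00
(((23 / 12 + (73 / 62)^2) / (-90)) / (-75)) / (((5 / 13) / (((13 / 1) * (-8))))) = -1287442 / 9730125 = -0.13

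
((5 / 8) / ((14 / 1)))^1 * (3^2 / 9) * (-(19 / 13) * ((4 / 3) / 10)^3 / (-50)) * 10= 19 / 614250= 0.00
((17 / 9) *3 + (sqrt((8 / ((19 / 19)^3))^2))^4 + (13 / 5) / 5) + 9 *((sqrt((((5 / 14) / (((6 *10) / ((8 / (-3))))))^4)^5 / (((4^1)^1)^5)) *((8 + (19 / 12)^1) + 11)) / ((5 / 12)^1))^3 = 1783813066544204931486851427759381546945756900310858782025314343 / 434844440658690551580665456738369182032775259774671097856000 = 4102.19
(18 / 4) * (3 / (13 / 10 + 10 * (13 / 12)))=405 / 364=1.11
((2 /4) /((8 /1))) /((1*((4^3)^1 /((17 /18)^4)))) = 83521 /107495424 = 0.00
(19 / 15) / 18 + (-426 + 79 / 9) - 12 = -115871 / 270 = -429.15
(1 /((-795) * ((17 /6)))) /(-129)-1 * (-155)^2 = -13962008623 /581145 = -24025.00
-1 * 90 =-90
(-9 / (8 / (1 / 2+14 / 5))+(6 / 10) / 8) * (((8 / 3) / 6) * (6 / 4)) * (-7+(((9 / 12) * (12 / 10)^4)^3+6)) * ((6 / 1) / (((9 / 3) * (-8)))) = 65396374031 / 39062500000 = 1.67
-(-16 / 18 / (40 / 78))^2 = -676 / 225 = -3.00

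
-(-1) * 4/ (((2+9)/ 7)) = 28/ 11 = 2.55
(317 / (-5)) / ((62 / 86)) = -13631 / 155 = -87.94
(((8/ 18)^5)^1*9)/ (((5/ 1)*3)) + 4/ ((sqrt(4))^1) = 197854/ 98415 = 2.01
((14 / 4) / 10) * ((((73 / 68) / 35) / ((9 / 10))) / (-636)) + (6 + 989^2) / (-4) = -951795821233 / 3892320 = -244531.75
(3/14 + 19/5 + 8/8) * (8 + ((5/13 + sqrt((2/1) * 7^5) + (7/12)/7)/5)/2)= 112977/2800 + 2457 * sqrt(14)/100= 132.28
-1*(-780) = 780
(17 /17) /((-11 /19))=-19 /11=-1.73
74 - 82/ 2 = 33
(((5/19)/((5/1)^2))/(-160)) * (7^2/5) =-49/76000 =-0.00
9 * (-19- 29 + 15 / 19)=-424.89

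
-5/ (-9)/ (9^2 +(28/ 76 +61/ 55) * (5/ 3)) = 0.01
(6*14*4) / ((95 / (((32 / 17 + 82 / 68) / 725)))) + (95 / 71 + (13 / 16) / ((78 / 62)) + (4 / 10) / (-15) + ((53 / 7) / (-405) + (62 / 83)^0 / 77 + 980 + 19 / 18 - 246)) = 244571087917549 / 331836840720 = 737.02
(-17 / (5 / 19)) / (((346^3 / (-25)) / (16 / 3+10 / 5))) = 17765 / 62132604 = 0.00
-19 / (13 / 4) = -76 / 13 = -5.85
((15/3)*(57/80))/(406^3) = 57/1070774656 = 0.00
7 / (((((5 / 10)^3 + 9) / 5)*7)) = 40 / 73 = 0.55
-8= -8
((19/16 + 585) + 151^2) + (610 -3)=23994.19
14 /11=1.27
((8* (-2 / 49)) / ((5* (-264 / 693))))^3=216 / 42875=0.01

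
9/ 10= 0.90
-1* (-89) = 89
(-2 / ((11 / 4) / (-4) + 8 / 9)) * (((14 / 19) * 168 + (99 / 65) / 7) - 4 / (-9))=-309854368 / 250705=-1235.93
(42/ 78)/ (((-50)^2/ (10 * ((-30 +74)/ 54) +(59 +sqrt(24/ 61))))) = 7 * sqrt(366)/ 991250 +12691/ 877500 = 0.01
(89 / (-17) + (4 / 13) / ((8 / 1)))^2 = 5276209 / 195364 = 27.01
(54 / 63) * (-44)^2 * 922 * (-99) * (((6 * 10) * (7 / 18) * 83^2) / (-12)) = 2028973631520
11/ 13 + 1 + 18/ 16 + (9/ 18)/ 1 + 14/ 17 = 7593/ 1768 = 4.29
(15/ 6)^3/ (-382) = -125/ 3056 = -0.04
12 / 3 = 4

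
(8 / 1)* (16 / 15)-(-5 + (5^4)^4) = -2288818359172 / 15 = -152587890611.47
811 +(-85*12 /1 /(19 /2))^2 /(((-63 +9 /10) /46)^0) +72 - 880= 4162683 /361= 11530.98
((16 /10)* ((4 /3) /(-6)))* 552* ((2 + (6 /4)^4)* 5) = -20792 /3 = -6930.67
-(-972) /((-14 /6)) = -2916 /7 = -416.57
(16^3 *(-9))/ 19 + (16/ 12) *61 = -105956/ 57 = -1858.88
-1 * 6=-6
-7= -7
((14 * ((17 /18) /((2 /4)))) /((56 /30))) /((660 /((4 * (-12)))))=-34 /33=-1.03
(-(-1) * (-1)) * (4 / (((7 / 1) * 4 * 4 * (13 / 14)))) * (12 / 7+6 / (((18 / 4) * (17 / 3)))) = -116 / 1547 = -0.07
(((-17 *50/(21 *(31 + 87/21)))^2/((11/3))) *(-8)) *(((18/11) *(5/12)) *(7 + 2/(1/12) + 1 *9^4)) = -23813600000/1830609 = -13008.57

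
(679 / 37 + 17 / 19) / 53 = 13530 / 37259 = 0.36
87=87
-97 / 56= -1.73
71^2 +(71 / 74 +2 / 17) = 6342933 / 1258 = 5042.08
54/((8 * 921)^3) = 1/7407217408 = 0.00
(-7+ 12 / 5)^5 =-6436343 / 3125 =-2059.63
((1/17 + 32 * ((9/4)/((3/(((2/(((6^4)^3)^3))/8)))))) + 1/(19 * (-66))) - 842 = -5142462485271626349184516802736671/6107858551506145465924822499328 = -841.94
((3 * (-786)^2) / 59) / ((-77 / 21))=-5560164 / 649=-8567.28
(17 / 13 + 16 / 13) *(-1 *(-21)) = 693 / 13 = 53.31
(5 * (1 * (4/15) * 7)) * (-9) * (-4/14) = 24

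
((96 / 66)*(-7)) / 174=-56 / 957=-0.06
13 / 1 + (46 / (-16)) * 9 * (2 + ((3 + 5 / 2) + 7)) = -5795 / 16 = -362.19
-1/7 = -0.14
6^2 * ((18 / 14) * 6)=1944 / 7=277.71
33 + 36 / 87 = 969 / 29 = 33.41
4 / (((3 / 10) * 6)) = 20 / 9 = 2.22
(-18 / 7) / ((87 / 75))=-450 / 203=-2.22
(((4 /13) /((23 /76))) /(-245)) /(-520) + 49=233317213 /4761575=49.00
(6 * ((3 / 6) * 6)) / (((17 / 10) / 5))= 900 / 17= 52.94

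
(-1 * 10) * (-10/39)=100/39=2.56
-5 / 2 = -2.50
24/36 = 2/3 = 0.67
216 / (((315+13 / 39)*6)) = 54 / 473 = 0.11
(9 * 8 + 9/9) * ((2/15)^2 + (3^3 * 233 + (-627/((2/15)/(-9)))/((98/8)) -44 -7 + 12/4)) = 7805125033/11025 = 707947.85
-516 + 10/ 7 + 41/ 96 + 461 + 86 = 22079/ 672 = 32.86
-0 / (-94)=0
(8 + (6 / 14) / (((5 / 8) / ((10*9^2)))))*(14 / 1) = 7888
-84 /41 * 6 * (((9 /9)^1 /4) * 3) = -9.22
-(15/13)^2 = -1.33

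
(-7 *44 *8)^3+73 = -14959673271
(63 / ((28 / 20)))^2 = 2025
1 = 1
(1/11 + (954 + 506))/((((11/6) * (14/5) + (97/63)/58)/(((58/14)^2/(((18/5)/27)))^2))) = 4688810.58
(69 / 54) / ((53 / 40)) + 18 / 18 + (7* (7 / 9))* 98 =255443 / 477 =535.52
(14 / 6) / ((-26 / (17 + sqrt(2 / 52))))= -1.54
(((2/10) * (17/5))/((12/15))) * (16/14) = 0.97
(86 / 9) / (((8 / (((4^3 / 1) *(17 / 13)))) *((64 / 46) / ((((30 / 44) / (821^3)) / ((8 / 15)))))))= 420325 / 2532301936736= 0.00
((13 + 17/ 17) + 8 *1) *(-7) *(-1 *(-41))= -6314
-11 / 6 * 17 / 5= -187 / 30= -6.23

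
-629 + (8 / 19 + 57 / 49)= -584124 / 931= -627.42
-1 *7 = -7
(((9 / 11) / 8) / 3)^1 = 3 / 88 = 0.03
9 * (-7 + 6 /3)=-45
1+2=3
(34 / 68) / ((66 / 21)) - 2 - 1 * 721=-31805 / 44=-722.84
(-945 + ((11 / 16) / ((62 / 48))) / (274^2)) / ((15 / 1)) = -1466234269 / 23273560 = -63.00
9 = 9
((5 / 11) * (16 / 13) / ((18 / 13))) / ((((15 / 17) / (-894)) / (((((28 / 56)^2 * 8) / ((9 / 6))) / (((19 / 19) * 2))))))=-81056 / 297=-272.92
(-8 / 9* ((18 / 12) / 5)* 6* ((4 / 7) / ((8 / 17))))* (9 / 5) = -612 / 175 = -3.50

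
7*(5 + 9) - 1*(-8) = 106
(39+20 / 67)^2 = 6932689 / 4489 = 1544.37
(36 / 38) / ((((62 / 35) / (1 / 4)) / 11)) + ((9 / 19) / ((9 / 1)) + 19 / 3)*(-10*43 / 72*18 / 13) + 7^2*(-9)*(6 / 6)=-3479833 / 7068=-492.34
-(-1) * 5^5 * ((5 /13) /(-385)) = -3125 /1001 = -3.12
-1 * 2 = -2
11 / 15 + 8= 8.73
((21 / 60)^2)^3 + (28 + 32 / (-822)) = 27.96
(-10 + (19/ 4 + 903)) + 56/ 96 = 2695/ 3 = 898.33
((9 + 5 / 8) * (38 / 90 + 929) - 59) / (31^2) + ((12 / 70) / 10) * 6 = 14152217 / 1513575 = 9.35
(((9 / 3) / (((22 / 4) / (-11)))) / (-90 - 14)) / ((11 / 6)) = 9 / 286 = 0.03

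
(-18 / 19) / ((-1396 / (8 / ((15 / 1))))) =12 / 33155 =0.00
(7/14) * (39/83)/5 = 39/830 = 0.05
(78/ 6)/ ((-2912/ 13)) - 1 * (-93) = 20819/ 224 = 92.94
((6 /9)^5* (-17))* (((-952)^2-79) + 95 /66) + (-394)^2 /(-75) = -407129371828 /200475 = -2030823.65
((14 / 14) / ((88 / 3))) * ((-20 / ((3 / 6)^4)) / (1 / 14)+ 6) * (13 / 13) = -6711 / 44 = -152.52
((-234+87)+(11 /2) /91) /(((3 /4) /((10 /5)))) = -106972 /273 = -391.84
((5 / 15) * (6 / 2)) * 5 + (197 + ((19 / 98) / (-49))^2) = 4657959569 / 23059204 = 202.00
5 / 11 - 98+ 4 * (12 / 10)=-92.75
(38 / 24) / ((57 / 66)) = 11 / 6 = 1.83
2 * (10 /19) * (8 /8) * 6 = 120 /19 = 6.32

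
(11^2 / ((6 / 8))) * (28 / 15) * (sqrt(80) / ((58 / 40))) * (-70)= -15178240 * sqrt(5) / 261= -130036.69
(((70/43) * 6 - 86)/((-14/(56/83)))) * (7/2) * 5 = 229460/3569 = 64.29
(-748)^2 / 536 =69938 / 67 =1043.85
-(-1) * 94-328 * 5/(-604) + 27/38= 559029/5738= 97.43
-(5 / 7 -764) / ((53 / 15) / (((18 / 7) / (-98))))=-721305 / 127253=-5.67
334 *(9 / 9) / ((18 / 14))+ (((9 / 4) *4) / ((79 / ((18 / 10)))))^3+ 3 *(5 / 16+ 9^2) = 4470399510629 / 8874702000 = 503.72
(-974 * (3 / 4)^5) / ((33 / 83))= -3274101 / 5632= -581.34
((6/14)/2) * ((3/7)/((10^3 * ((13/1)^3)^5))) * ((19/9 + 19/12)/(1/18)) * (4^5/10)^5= 0.00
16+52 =68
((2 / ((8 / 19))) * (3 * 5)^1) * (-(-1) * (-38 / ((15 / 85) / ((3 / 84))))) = -30685 / 56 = -547.95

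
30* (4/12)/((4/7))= 35/2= 17.50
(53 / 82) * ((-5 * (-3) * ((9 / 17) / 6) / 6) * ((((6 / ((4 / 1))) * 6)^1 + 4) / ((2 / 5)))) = 51675 / 11152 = 4.63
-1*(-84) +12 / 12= 85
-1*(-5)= 5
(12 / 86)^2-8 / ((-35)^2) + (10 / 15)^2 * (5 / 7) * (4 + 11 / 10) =11089474 / 6795075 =1.63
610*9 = 5490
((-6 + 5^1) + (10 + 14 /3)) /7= 41 /21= 1.95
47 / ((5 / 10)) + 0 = 94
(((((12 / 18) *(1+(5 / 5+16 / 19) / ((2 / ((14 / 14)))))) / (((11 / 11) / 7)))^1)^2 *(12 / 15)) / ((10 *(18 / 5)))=261121 / 146205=1.79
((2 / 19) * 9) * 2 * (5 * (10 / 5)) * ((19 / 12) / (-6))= -5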